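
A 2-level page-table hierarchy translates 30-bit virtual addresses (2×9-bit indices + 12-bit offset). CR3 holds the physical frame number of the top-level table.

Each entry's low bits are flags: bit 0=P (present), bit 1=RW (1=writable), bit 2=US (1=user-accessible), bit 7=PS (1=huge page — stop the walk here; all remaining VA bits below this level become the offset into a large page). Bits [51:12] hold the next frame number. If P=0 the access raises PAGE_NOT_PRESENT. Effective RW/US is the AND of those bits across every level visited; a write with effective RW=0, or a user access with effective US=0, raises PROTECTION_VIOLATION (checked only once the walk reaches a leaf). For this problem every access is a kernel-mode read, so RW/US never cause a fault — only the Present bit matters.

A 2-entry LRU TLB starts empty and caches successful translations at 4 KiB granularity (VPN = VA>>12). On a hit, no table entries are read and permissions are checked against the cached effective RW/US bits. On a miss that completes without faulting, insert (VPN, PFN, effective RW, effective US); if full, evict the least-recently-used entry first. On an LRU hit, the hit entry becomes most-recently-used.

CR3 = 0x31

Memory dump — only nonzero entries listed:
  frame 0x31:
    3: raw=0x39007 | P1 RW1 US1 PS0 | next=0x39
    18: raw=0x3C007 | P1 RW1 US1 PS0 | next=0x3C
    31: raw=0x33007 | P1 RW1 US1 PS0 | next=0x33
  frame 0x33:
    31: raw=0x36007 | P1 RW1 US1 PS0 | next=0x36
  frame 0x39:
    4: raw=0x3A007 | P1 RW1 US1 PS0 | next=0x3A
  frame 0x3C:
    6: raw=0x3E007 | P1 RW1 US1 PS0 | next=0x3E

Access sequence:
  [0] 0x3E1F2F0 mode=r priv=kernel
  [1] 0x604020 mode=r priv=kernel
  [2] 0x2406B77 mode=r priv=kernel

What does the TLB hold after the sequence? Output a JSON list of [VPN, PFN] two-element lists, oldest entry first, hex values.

Walk each access:
#0 VA=0x3E1F2F0 (r,kernel):
  L0: frame=0x31 idx=31 entry=0x33007 [P=1 RW=1 US=1 PS=0]
  L1: frame=0x33 idx=31 entry=0x36007 [P=1 RW=1 US=1 PS=0]
  ⇒ phys 0x362F0  [2 reads]
#1 VA=0x604020 (r,kernel):
  L0: frame=0x31 idx=3 entry=0x39007 [P=1 RW=1 US=1 PS=0]
  L1: frame=0x39 idx=4 entry=0x3A007 [P=1 RW=1 US=1 PS=0]
  ⇒ phys 0x3A020  [2 reads]
#2 VA=0x2406B77 (r,kernel):
  L0: frame=0x31 idx=18 entry=0x3C007 [P=1 RW=1 US=1 PS=0]
  L1: frame=0x3C idx=6 entry=0x3E007 [P=1 RW=1 US=1 PS=0]
  ⇒ phys 0x3EB77  [2 reads]

TLB: [["0x604", "0x3A"], ["0x2406", "0x3E"]]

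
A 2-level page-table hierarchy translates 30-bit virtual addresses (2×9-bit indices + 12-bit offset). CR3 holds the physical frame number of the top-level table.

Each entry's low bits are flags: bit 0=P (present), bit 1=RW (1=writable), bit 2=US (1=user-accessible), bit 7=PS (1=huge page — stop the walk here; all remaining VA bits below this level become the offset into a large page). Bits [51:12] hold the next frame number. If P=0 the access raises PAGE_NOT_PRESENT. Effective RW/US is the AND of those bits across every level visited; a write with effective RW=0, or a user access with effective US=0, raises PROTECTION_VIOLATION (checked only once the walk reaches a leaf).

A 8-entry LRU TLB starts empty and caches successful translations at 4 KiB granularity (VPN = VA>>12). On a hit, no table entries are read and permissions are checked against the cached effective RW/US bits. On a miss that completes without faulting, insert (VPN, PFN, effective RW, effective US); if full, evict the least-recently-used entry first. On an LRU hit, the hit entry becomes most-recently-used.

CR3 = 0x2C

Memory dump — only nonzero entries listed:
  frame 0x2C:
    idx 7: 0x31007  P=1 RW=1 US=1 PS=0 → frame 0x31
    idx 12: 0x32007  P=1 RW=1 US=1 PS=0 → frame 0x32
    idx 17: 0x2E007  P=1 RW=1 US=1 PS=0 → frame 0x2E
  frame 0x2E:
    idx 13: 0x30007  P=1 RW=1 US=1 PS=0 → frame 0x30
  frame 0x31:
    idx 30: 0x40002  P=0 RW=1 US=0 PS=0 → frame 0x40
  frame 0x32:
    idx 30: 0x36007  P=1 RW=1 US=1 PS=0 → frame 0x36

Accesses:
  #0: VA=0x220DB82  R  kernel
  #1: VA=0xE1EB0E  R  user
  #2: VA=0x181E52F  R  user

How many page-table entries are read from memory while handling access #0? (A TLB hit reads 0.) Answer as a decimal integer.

Trace:
#0 VA=0x220DB82 (r,kernel):
  lvl0: tbl 0x2C, slot 17 ⇒ 0x2E007 (P1/RW1/US1/PS0)
  lvl1: tbl 0x2E, slot 13 ⇒ 0x30007 (P1/RW1/US1/PS0)
  ⇒ phys 0x30B82  [2 reads]
#1 VA=0xE1EB0E (r,user):
  lvl0: tbl 0x2C, slot 7 ⇒ 0x31007 (P1/RW1/US1/PS0)
  lvl1: tbl 0x31, slot 30 ⇒ 0x40002 (P0/RW1/US0/PS0)
  ✗ PAGE_NOT_PRESENT  [2 reads]
#2 VA=0x181E52F (r,user):
  lvl0: tbl 0x2C, slot 12 ⇒ 0x32007 (P1/RW1/US1/PS0)
  lvl1: tbl 0x32, slot 30 ⇒ 0x36007 (P1/RW1/US1/PS0)
  ⇒ phys 0x3652F  [2 reads]

Entries read for #0: 2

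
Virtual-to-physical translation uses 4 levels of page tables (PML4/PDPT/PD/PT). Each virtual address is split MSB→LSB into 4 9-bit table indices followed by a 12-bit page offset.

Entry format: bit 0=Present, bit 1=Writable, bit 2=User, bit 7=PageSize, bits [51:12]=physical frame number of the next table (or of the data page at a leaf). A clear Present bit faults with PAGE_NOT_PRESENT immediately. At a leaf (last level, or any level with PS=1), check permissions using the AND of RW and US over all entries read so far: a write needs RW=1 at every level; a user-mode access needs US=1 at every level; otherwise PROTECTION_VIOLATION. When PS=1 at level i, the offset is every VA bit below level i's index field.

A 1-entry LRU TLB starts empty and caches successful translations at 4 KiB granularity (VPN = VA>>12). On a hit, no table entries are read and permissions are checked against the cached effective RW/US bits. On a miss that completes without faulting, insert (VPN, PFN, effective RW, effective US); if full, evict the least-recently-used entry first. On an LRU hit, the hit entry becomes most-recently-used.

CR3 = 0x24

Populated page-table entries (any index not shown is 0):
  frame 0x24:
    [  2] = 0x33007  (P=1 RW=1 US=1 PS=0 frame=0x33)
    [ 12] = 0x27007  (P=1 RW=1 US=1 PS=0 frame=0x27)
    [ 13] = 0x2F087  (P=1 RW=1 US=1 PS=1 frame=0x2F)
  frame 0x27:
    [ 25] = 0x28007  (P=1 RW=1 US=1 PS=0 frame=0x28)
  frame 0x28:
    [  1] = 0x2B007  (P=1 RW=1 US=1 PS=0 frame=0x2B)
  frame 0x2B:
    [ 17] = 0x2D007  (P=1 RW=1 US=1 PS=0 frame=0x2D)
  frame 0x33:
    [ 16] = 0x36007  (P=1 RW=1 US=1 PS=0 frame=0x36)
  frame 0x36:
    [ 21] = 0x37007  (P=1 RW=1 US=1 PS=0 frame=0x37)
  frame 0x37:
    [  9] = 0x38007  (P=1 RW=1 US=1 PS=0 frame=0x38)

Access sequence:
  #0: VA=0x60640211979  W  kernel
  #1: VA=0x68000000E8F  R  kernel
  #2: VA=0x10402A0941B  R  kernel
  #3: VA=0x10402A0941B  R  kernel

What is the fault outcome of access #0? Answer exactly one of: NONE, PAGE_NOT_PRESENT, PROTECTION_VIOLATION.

Walk each access:
#0 VA=0x60640211979 (w,kernel):
  lvl0: tbl 0x24, slot 12 ⇒ 0x27007 (P1/RW1/US1/PS0)
  lvl1: tbl 0x27, slot 25 ⇒ 0x28007 (P1/RW1/US1/PS0)
  lvl2: tbl 0x28, slot 1 ⇒ 0x2B007 (P1/RW1/US1/PS0)
  lvl3: tbl 0x2B, slot 17 ⇒ 0x2D007 (P1/RW1/US1/PS0)
  → PA=0x2D979  (4 entries read)
#1 VA=0x68000000E8F (r,kernel):
  lvl0: tbl 0x24, slot 13 ⇒ 0x2F087 (P1/RW1/US1/PS1)
  → PA=0x2FE8F (huge @L0)  (1 entries read)
#2 VA=0x10402A0941B (r,kernel):
  lvl0: tbl 0x24, slot 2 ⇒ 0x33007 (P1/RW1/US1/PS0)
  lvl1: tbl 0x33, slot 16 ⇒ 0x36007 (P1/RW1/US1/PS0)
  lvl2: tbl 0x36, slot 21 ⇒ 0x37007 (P1/RW1/US1/PS0)
  lvl3: tbl 0x37, slot 9 ⇒ 0x38007 (P1/RW1/US1/PS0)
  → PA=0x3841B  (4 entries read)
#3 VA=0x10402A0941B (r,kernel):
  TLB hit vpn=0x10402A09 → PA=0x3841B

Access #0 fault: NONE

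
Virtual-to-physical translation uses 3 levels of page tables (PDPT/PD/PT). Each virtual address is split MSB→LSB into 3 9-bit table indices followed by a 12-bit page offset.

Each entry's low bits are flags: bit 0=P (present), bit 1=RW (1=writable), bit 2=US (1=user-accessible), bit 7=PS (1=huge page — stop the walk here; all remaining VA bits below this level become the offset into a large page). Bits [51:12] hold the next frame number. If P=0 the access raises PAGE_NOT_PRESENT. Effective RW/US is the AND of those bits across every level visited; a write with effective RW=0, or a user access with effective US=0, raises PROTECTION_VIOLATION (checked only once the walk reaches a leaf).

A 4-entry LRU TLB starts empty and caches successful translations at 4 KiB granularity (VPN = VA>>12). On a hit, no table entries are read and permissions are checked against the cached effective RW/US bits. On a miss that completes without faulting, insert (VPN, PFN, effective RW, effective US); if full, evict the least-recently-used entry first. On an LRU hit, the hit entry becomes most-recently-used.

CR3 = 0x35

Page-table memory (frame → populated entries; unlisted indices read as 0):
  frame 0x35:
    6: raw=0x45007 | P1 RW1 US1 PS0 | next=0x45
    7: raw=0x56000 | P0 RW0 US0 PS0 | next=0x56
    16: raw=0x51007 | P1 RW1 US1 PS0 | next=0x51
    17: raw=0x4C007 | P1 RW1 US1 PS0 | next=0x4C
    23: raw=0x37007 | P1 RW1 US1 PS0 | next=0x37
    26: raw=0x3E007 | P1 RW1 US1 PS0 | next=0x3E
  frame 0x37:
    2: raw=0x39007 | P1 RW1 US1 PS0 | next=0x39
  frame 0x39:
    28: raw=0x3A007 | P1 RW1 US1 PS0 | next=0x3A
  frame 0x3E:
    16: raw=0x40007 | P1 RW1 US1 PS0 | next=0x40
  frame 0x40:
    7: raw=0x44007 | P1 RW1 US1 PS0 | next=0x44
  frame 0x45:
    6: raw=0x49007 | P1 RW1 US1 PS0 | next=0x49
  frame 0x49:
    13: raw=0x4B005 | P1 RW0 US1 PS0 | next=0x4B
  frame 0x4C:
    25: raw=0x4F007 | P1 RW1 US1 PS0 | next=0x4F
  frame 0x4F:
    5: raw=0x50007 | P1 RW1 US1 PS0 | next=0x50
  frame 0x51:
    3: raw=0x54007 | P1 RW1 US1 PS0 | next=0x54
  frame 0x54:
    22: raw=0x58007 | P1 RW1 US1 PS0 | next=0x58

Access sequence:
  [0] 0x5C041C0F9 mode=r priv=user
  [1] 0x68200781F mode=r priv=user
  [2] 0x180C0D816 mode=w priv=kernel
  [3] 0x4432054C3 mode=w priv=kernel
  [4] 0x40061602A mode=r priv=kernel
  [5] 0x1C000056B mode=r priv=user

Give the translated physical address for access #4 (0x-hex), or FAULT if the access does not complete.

Walk each access:
#0 VA=0x5C041C0F9 (r,user):
  L0: frame=0x35 idx=23 entry=0x37007 [P=1 RW=1 US=1 PS=0]
  L1: frame=0x37 idx=2 entry=0x39007 [P=1 RW=1 US=1 PS=0]
  L2: frame=0x39 idx=28 entry=0x3A007 [P=1 RW=1 US=1 PS=0]
  → PA=0x3A0F9  (3 entries read)
#1 VA=0x68200781F (r,user):
  L0: frame=0x35 idx=26 entry=0x3E007 [P=1 RW=1 US=1 PS=0]
  L1: frame=0x3E idx=16 entry=0x40007 [P=1 RW=1 US=1 PS=0]
  L2: frame=0x40 idx=7 entry=0x44007 [P=1 RW=1 US=1 PS=0]
  → PA=0x4481F  (3 entries read)
#2 VA=0x180C0D816 (w,kernel):
  L0: frame=0x35 idx=6 entry=0x45007 [P=1 RW=1 US=1 PS=0]
  L1: frame=0x45 idx=6 entry=0x49007 [P=1 RW=1 US=1 PS=0]
  L2: frame=0x49 idx=13 entry=0x4B005 [P=1 RW=0 US=1 PS=0]
  ⇒ fault: PROTECTION_VIOLATION  — 3 lookups
#3 VA=0x4432054C3 (w,kernel):
  L0: frame=0x35 idx=17 entry=0x4C007 [P=1 RW=1 US=1 PS=0]
  L1: frame=0x4C idx=25 entry=0x4F007 [P=1 RW=1 US=1 PS=0]
  L2: frame=0x4F idx=5 entry=0x50007 [P=1 RW=1 US=1 PS=0]
  → PA=0x504C3  (3 entries read)
#4 VA=0x40061602A (r,kernel):
  L0: frame=0x35 idx=16 entry=0x51007 [P=1 RW=1 US=1 PS=0]
  L1: frame=0x51 idx=3 entry=0x54007 [P=1 RW=1 US=1 PS=0]
  L2: frame=0x54 idx=22 entry=0x58007 [P=1 RW=1 US=1 PS=0]
  → PA=0x5802A  (3 entries read)
#5 VA=0x1C000056B (r,user):
  L0: frame=0x35 idx=7 entry=0x56000 [P=0 RW=0 US=0 PS=0]
  ⇒ fault: PAGE_NOT_PRESENT  — 1 lookups

Access #4 PA: 0x5802A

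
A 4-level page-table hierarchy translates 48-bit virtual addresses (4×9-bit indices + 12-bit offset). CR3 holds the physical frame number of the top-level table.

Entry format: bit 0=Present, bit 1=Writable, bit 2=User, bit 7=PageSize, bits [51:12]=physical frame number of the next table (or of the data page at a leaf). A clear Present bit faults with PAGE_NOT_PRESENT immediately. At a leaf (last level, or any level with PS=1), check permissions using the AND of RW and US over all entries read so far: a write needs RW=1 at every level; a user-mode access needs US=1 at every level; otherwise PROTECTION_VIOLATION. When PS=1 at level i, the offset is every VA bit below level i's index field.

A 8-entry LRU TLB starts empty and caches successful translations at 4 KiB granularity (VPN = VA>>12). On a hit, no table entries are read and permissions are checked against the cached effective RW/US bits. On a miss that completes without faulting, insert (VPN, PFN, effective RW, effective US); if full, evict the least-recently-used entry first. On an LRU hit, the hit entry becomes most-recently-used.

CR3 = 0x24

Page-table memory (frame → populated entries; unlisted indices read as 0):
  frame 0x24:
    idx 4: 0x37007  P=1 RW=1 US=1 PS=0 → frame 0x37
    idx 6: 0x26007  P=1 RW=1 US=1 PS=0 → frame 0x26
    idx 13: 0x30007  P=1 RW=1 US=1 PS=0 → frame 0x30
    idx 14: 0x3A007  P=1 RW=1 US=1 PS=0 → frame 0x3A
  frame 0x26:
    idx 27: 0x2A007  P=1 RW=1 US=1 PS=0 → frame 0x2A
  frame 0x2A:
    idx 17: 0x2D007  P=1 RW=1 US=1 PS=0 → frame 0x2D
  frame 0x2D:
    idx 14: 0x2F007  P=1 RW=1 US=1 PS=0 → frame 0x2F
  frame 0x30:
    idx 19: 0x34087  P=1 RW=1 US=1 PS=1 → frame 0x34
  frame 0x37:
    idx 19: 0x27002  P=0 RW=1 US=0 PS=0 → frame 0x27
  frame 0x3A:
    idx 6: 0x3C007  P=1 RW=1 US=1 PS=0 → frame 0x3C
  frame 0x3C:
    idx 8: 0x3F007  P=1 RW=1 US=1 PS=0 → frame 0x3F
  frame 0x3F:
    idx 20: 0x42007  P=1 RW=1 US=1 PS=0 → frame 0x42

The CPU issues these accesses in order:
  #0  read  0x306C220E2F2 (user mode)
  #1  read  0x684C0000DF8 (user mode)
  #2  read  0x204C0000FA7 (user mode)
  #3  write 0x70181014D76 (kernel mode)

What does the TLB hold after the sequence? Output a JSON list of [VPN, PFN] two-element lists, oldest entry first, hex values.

Trace:
#0 VA=0x306C220E2F2 (r,user):
  [0] read 0x24 idx=6: raw=0x26007 flags P=1 W=1 U=1 S=0
  [1] read 0x26 idx=27: raw=0x2A007 flags P=1 W=1 U=1 S=0
  [2] read 0x2A idx=17: raw=0x2D007 flags P=1 W=1 U=1 S=0
  [3] read 0x2D idx=14: raw=0x2F007 flags P=1 W=1 U=1 S=0
  ✓ 0x2F2F2  — 4 lookups
#1 VA=0x684C0000DF8 (r,user):
  [0] read 0x24 idx=13: raw=0x30007 flags P=1 W=1 U=1 S=0
  [1] read 0x30 idx=19: raw=0x34087 flags P=1 W=1 U=1 S=1
  ✓ 0x34DF8 (huge @L1)  — 2 lookups
#2 VA=0x204C0000FA7 (r,user):
  [0] read 0x24 idx=4: raw=0x37007 flags P=1 W=1 U=1 S=0
  [1] read 0x37 idx=19: raw=0x27002 flags P=0 W=1 U=0 S=0
  → PAGE_NOT_PRESENT  (2 entries read)
#3 VA=0x70181014D76 (w,kernel):
  [0] read 0x24 idx=14: raw=0x3A007 flags P=1 W=1 U=1 S=0
  [1] read 0x3A idx=6: raw=0x3C007 flags P=1 W=1 U=1 S=0
  [2] read 0x3C idx=8: raw=0x3F007 flags P=1 W=1 U=1 S=0
  [3] read 0x3F idx=20: raw=0x42007 flags P=1 W=1 U=1 S=0
  ✓ 0x42D76  — 4 lookups

TLB: [["0x306C220E", "0x2F"], ["0x684C0000", "0x34"], ["0x70181014", "0x42"]]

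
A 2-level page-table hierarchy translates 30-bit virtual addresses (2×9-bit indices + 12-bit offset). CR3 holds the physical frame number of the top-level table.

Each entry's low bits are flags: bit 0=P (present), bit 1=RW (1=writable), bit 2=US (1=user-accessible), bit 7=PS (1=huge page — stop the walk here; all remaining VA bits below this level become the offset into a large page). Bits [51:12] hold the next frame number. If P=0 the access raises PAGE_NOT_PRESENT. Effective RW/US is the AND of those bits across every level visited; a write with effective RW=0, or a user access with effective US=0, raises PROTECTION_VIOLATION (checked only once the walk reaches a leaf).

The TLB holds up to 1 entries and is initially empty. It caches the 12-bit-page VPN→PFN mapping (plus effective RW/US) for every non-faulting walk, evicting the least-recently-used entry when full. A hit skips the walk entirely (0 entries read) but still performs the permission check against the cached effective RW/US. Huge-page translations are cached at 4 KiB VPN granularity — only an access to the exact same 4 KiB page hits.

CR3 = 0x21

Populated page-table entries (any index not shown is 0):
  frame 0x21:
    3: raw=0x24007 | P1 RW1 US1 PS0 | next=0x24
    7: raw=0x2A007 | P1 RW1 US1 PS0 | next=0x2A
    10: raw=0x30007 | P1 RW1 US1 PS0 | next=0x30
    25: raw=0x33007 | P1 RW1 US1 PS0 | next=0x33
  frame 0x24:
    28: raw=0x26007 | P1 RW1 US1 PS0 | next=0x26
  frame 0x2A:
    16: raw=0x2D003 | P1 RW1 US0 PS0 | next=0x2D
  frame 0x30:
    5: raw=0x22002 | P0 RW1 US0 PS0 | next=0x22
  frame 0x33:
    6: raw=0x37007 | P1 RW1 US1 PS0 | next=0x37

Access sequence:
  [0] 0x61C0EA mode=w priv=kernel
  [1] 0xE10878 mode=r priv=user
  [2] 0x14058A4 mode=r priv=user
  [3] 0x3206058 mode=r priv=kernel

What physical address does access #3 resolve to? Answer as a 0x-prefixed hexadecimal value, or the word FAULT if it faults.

Per-access translation:
#0 VA=0x61C0EA (w,kernel):
  lvl0: tbl 0x21, slot 3 ⇒ 0x24007 (P1/RW1/US1/PS0)
  lvl1: tbl 0x24, slot 28 ⇒ 0x26007 (P1/RW1/US1/PS0)
  ✓ 0x260EA  — 2 lookups
#1 VA=0xE10878 (r,user):
  lvl0: tbl 0x21, slot 7 ⇒ 0x2A007 (P1/RW1/US1/PS0)
  lvl1: tbl 0x2A, slot 16 ⇒ 0x2D003 (P1/RW1/US0/PS0)
  → PROTECTION_VIOLATION  (2 entries read)
#2 VA=0x14058A4 (r,user):
  lvl0: tbl 0x21, slot 10 ⇒ 0x30007 (P1/RW1/US1/PS0)
  lvl1: tbl 0x30, slot 5 ⇒ 0x22002 (P0/RW1/US0/PS0)
  → PAGE_NOT_PRESENT  (2 entries read)
#3 VA=0x3206058 (r,kernel):
  lvl0: tbl 0x21, slot 25 ⇒ 0x33007 (P1/RW1/US1/PS0)
  lvl1: tbl 0x33, slot 6 ⇒ 0x37007 (P1/RW1/US1/PS0)
  ✓ 0x37058  — 2 lookups

Access #3 PA: 0x37058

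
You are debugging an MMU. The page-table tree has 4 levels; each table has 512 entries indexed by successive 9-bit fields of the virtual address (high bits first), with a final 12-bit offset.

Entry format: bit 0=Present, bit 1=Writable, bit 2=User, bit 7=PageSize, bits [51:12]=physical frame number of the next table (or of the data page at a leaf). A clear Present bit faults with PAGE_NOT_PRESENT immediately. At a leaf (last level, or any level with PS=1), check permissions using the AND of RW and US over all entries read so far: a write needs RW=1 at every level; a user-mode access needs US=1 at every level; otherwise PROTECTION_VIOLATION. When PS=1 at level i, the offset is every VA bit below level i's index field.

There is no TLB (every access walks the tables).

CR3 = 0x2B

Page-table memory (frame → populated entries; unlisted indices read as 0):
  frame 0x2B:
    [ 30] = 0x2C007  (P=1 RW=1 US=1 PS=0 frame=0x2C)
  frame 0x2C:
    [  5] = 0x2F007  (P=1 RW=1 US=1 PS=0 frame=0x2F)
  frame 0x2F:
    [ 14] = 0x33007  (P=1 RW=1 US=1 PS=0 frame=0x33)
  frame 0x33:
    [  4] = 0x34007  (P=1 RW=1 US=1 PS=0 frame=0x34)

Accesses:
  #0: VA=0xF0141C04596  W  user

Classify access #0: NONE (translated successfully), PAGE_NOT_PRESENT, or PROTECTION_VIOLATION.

Per-access translation:
#0 VA=0xF0141C04596 (w,user):
  L0: frame=0x2B idx=30 entry=0x2C007 [P=1 RW=1 US=1 PS=0]
  L1: frame=0x2C idx=5 entry=0x2F007 [P=1 RW=1 US=1 PS=0]
  L2: frame=0x2F idx=14 entry=0x33007 [P=1 RW=1 US=1 PS=0]
  L3: frame=0x33 idx=4 entry=0x34007 [P=1 RW=1 US=1 PS=0]
  → PA=0x34596  (4 entries read)

Access #0 fault: NONE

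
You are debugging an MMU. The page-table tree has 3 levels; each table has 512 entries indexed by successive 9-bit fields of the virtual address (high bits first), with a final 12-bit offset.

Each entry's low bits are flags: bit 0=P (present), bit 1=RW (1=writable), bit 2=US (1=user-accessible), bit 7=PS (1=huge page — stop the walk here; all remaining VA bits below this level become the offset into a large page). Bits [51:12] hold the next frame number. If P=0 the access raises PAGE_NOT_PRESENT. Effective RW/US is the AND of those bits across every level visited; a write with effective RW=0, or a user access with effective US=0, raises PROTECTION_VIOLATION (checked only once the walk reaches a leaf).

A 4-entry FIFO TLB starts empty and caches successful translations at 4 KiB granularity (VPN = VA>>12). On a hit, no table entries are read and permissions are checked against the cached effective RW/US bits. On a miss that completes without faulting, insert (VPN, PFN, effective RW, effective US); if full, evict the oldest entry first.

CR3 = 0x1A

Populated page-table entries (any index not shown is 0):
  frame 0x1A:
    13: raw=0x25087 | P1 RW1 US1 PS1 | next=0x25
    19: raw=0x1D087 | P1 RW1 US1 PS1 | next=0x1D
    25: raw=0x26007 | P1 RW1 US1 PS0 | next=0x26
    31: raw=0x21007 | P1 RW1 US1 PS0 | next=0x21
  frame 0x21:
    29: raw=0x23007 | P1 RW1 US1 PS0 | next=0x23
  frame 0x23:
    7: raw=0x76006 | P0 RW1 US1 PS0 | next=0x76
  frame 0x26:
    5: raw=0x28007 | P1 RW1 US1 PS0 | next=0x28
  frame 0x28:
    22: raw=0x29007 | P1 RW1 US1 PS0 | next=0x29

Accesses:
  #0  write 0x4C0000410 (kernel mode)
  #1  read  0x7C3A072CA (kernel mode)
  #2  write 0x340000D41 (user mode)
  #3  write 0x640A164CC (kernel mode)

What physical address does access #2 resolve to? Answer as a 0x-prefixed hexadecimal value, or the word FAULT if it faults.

Trace:
#0 VA=0x4C0000410 (w,kernel):
  lvl0: tbl 0x1A, slot 19 ⇒ 0x1D087 (P1/RW1/US1/PS1)
  → PA=0x1D410 (huge @L0)  (1 entries read)
#1 VA=0x7C3A072CA (r,kernel):
  lvl0: tbl 0x1A, slot 31 ⇒ 0x21007 (P1/RW1/US1/PS0)
  lvl1: tbl 0x21, slot 29 ⇒ 0x23007 (P1/RW1/US1/PS0)
  lvl2: tbl 0x23, slot 7 ⇒ 0x76006 (P0/RW1/US1/PS0)
  → PAGE_NOT_PRESENT  (3 entries read)
#2 VA=0x340000D41 (w,user):
  lvl0: tbl 0x1A, slot 13 ⇒ 0x25087 (P1/RW1/US1/PS1)
  → PA=0x25D41 (huge @L0)  (1 entries read)
#3 VA=0x640A164CC (w,kernel):
  lvl0: tbl 0x1A, slot 25 ⇒ 0x26007 (P1/RW1/US1/PS0)
  lvl1: tbl 0x26, slot 5 ⇒ 0x28007 (P1/RW1/US1/PS0)
  lvl2: tbl 0x28, slot 22 ⇒ 0x29007 (P1/RW1/US1/PS0)
  → PA=0x294CC  (3 entries read)

Access #2 PA: 0x25D41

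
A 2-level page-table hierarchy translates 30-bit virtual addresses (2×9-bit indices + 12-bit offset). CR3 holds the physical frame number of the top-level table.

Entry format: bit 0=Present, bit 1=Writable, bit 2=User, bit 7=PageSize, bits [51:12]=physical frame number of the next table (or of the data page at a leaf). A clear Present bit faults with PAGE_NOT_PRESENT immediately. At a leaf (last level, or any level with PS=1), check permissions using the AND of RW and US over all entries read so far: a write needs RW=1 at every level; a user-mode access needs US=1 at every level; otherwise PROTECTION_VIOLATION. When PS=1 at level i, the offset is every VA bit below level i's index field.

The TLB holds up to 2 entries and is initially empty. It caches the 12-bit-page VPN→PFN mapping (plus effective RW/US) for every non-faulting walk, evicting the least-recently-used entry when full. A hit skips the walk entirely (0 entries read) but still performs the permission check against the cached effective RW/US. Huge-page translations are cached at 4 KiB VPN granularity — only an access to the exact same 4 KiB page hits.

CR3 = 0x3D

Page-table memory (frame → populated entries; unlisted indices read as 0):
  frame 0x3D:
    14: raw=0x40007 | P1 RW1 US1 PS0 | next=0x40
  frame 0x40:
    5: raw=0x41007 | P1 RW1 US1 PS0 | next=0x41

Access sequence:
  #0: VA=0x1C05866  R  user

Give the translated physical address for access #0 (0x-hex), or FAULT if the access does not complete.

Walk each access:
#0 VA=0x1C05866 (r,user):
  [0] read 0x3D idx=14: raw=0x40007 flags P=1 W=1 U=1 S=0
  [1] read 0x40 idx=5: raw=0x41007 flags P=1 W=1 U=1 S=0
  → PA=0x41866  (2 entries read)

Access #0 PA: 0x41866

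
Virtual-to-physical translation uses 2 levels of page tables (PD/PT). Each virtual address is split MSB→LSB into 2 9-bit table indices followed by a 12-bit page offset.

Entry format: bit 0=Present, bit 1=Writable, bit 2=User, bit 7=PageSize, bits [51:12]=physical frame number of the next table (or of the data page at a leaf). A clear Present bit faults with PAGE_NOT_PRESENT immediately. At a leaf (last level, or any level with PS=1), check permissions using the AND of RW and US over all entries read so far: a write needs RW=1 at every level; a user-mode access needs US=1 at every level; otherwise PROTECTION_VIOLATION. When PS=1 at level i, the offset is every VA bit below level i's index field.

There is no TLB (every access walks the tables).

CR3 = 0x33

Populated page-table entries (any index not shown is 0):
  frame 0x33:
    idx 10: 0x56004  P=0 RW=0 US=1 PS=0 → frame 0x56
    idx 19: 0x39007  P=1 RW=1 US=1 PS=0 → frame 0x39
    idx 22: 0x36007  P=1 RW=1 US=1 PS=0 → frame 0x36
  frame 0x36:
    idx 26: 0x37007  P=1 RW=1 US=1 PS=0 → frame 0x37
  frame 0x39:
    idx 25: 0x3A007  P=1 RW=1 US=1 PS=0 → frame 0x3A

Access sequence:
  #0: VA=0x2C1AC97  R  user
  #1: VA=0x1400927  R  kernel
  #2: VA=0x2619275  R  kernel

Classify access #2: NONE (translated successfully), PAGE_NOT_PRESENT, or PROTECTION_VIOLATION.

Walk each access:
#0 VA=0x2C1AC97 (r,user):
  L0: frame=0x33 idx=22 entry=0x36007 [P=1 RW=1 US=1 PS=0]
  L1: frame=0x36 idx=26 entry=0x37007 [P=1 RW=1 US=1 PS=0]
  ⇒ phys 0x37C97  [2 reads]
#1 VA=0x1400927 (r,kernel):
  L0: frame=0x33 idx=10 entry=0x56004 [P=0 RW=0 US=1 PS=0]
  ✗ PAGE_NOT_PRESENT  [1 reads]
#2 VA=0x2619275 (r,kernel):
  L0: frame=0x33 idx=19 entry=0x39007 [P=1 RW=1 US=1 PS=0]
  L1: frame=0x39 idx=25 entry=0x3A007 [P=1 RW=1 US=1 PS=0]
  ⇒ phys 0x3A275  [2 reads]

Access #2 fault: NONE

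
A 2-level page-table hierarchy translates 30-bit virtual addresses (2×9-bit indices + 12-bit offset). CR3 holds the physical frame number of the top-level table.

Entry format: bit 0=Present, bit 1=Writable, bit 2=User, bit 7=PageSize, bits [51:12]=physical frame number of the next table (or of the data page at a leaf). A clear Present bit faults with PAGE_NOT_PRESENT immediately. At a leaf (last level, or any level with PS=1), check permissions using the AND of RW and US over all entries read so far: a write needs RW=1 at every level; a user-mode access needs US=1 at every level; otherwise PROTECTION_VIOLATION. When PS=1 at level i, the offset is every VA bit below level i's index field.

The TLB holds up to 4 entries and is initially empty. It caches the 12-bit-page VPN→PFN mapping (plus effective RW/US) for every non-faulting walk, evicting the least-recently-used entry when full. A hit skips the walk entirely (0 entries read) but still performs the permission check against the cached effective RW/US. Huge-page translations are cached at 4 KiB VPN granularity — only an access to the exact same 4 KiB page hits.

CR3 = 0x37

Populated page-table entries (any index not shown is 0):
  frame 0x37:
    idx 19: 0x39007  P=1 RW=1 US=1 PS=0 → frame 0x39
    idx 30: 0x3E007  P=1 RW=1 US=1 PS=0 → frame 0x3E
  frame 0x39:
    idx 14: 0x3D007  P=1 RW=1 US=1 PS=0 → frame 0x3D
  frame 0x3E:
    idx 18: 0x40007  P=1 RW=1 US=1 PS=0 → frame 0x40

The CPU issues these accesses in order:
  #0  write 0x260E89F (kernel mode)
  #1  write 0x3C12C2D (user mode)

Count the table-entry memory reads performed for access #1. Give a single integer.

Per-access translation:
#0 VA=0x260E89F (w,kernel):
  lvl0: tbl 0x37, slot 19 ⇒ 0x39007 (P1/RW1/US1/PS0)
  lvl1: tbl 0x39, slot 14 ⇒ 0x3D007 (P1/RW1/US1/PS0)
  ✓ 0x3D89F  — 2 lookups
#1 VA=0x3C12C2D (w,user):
  lvl0: tbl 0x37, slot 30 ⇒ 0x3E007 (P1/RW1/US1/PS0)
  lvl1: tbl 0x3E, slot 18 ⇒ 0x40007 (P1/RW1/US1/PS0)
  ✓ 0x40C2D  — 2 lookups

Entries read for #1: 2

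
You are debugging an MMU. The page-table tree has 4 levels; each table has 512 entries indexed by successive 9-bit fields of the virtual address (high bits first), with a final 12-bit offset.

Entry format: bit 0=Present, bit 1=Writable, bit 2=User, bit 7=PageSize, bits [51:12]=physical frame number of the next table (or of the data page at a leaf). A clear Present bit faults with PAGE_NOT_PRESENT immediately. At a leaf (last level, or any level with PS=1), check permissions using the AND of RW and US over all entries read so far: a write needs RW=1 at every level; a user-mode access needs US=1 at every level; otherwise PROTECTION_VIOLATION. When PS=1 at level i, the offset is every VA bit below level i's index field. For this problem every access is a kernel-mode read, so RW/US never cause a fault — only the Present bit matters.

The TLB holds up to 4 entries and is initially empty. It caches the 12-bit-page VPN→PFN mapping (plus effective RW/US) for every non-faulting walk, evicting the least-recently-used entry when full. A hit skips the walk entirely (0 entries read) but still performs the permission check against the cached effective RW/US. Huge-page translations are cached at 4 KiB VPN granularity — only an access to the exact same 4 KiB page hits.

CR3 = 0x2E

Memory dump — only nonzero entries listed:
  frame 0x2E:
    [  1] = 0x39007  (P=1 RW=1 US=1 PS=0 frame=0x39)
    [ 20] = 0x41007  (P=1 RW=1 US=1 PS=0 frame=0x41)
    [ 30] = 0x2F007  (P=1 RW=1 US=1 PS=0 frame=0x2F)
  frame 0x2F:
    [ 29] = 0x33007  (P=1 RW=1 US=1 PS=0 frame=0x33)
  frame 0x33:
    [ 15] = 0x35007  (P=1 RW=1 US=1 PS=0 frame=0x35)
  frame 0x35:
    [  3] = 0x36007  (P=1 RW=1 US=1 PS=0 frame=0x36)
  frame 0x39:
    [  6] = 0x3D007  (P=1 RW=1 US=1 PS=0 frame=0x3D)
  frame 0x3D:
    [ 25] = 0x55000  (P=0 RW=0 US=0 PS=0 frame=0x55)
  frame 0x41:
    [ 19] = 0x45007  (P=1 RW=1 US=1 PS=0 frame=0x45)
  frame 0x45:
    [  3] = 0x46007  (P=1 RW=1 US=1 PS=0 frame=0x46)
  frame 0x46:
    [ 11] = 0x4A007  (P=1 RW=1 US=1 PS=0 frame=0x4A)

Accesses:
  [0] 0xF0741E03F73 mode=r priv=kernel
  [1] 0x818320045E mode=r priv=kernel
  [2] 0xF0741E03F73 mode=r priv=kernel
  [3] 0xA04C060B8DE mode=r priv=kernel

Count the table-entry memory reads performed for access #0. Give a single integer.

Trace:
#0 VA=0xF0741E03F73 (r,kernel):
  L0 @0x2E[30] → 0x2F007  P=1,RW=1,US=1,PS=0
  L1 @0x2F[29] → 0x33007  P=1,RW=1,US=1,PS=0
  L2 @0x33[15] → 0x35007  P=1,RW=1,US=1,PS=0
  L3 @0x35[3] → 0x36007  P=1,RW=1,US=1,PS=0
  → PA=0x36F73  (4 entries read)
#1 VA=0x818320045E (r,kernel):
  L0 @0x2E[1] → 0x39007  P=1,RW=1,US=1,PS=0
  L1 @0x39[6] → 0x3D007  P=1,RW=1,US=1,PS=0
  L2 @0x3D[25] → 0x55000  P=0,RW=0,US=0,PS=0
  ⇒ fault: PAGE_NOT_PRESENT  — 3 lookups
#2 VA=0xF0741E03F73 (r,kernel):
  TLB hit vpn=0xF0741E03 → PA=0x36F73
#3 VA=0xA04C060B8DE (r,kernel):
  L0 @0x2E[20] → 0x41007  P=1,RW=1,US=1,PS=0
  L1 @0x41[19] → 0x45007  P=1,RW=1,US=1,PS=0
  L2 @0x45[3] → 0x46007  P=1,RW=1,US=1,PS=0
  L3 @0x46[11] → 0x4A007  P=1,RW=1,US=1,PS=0
  → PA=0x4A8DE  (4 entries read)

Entries read for #0: 4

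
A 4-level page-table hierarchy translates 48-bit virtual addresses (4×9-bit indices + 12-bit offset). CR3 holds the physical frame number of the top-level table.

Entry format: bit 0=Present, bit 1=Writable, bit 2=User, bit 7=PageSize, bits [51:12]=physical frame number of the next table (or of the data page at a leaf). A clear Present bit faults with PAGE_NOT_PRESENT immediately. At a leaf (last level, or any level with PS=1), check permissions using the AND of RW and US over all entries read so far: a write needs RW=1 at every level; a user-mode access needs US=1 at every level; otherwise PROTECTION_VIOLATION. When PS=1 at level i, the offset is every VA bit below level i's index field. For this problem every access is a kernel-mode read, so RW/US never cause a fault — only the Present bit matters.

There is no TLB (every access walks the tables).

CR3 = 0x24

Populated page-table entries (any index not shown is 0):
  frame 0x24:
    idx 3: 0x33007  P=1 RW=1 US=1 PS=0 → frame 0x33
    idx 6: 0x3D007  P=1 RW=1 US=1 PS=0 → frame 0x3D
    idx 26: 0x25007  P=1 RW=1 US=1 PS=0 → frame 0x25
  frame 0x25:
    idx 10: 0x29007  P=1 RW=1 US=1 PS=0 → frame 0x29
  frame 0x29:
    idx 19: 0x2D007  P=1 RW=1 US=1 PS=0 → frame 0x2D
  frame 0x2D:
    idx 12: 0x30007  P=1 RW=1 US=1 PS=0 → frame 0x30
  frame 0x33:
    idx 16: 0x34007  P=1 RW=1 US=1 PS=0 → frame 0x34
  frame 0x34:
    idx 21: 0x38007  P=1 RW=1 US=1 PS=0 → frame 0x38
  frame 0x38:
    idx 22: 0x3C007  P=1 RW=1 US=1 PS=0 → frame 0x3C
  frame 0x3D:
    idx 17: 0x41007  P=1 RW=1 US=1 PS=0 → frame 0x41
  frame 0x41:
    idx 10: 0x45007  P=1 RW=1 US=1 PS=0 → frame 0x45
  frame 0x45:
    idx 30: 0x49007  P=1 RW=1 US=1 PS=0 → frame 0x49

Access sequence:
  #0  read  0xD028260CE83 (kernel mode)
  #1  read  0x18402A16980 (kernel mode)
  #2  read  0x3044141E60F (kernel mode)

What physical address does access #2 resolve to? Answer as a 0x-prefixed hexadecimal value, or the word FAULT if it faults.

Per-access translation:
#0 VA=0xD028260CE83 (r,kernel):
  lvl0: tbl 0x24, slot 26 ⇒ 0x25007 (P1/RW1/US1/PS0)
  lvl1: tbl 0x25, slot 10 ⇒ 0x29007 (P1/RW1/US1/PS0)
  lvl2: tbl 0x29, slot 19 ⇒ 0x2D007 (P1/RW1/US1/PS0)
  lvl3: tbl 0x2D, slot 12 ⇒ 0x30007 (P1/RW1/US1/PS0)
  ⇒ phys 0x30E83  [4 reads]
#1 VA=0x18402A16980 (r,kernel):
  lvl0: tbl 0x24, slot 3 ⇒ 0x33007 (P1/RW1/US1/PS0)
  lvl1: tbl 0x33, slot 16 ⇒ 0x34007 (P1/RW1/US1/PS0)
  lvl2: tbl 0x34, slot 21 ⇒ 0x38007 (P1/RW1/US1/PS0)
  lvl3: tbl 0x38, slot 22 ⇒ 0x3C007 (P1/RW1/US1/PS0)
  ⇒ phys 0x3C980  [4 reads]
#2 VA=0x3044141E60F (r,kernel):
  lvl0: tbl 0x24, slot 6 ⇒ 0x3D007 (P1/RW1/US1/PS0)
  lvl1: tbl 0x3D, slot 17 ⇒ 0x41007 (P1/RW1/US1/PS0)
  lvl2: tbl 0x41, slot 10 ⇒ 0x45007 (P1/RW1/US1/PS0)
  lvl3: tbl 0x45, slot 30 ⇒ 0x49007 (P1/RW1/US1/PS0)
  ⇒ phys 0x4960F  [4 reads]

Access #2 PA: 0x4960F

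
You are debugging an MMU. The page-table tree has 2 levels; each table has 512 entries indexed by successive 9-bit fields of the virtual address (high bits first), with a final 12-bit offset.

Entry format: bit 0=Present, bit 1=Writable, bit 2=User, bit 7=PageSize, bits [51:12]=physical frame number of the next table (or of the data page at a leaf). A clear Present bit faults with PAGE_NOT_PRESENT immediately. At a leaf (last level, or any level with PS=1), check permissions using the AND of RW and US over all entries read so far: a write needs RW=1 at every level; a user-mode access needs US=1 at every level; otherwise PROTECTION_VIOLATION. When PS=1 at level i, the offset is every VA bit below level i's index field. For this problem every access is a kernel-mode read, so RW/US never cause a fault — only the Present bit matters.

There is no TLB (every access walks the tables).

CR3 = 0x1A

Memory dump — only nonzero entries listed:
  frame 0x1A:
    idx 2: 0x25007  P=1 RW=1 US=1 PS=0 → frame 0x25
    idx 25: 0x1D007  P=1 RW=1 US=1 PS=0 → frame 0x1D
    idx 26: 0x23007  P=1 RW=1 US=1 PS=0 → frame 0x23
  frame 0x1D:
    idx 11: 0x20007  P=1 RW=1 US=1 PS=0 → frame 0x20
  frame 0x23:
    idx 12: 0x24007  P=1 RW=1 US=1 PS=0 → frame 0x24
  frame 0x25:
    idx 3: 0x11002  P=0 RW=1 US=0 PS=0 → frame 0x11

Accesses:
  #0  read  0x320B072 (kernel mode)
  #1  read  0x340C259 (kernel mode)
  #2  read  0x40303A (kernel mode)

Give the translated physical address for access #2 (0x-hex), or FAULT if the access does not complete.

Walk each access:
#0 VA=0x320B072 (r,kernel):
  lvl0: tbl 0x1A, slot 25 ⇒ 0x1D007 (P1/RW1/US1/PS0)
  lvl1: tbl 0x1D, slot 11 ⇒ 0x20007 (P1/RW1/US1/PS0)
  ⇒ phys 0x20072  [2 reads]
#1 VA=0x340C259 (r,kernel):
  lvl0: tbl 0x1A, slot 26 ⇒ 0x23007 (P1/RW1/US1/PS0)
  lvl1: tbl 0x23, slot 12 ⇒ 0x24007 (P1/RW1/US1/PS0)
  ⇒ phys 0x24259  [2 reads]
#2 VA=0x40303A (r,kernel):
  lvl0: tbl 0x1A, slot 2 ⇒ 0x25007 (P1/RW1/US1/PS0)
  lvl1: tbl 0x25, slot 3 ⇒ 0x11002 (P0/RW1/US0/PS0)
  ✗ PAGE_NOT_PRESENT  [2 reads]

Access #2 PA: FAULT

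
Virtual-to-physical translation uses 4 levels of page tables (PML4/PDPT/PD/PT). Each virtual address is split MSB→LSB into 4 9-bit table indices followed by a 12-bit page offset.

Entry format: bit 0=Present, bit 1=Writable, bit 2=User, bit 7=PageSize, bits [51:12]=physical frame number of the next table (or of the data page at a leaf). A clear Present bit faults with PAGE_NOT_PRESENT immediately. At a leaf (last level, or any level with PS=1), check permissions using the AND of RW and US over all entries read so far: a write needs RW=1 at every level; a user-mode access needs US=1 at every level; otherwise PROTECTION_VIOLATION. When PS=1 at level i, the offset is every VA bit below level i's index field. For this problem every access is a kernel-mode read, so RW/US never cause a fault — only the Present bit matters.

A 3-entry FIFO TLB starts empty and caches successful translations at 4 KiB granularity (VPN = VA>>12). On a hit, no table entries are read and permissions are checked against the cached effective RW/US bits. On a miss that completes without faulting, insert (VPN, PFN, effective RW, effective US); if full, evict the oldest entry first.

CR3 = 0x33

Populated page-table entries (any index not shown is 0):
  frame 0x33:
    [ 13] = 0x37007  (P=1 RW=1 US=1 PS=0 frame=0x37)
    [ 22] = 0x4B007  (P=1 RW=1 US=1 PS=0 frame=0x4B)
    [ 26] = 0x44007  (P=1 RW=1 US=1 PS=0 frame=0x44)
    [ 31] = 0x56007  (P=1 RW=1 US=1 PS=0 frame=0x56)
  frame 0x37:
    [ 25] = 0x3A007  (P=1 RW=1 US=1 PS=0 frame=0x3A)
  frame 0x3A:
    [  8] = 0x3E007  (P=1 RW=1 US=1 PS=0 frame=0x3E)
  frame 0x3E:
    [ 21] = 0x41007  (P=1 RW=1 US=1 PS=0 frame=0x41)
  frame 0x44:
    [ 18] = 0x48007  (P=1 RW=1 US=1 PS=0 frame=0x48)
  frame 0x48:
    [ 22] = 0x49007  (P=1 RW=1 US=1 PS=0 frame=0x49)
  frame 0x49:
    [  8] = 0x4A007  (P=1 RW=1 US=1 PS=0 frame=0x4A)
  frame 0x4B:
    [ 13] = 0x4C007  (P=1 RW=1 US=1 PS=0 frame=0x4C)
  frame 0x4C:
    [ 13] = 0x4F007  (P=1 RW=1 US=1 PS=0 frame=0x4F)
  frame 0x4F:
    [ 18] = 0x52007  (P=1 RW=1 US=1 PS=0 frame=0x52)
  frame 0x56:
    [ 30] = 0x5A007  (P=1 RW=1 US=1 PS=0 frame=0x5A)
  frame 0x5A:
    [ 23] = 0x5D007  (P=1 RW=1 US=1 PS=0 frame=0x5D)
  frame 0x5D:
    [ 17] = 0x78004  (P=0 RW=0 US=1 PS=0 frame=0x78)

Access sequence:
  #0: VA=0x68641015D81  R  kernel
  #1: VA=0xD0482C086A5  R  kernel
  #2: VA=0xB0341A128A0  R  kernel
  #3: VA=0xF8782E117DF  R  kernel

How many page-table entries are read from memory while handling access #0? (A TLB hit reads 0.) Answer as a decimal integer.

Walk each access:
#0 VA=0x68641015D81 (r,kernel):
  lvl0: tbl 0x33, slot 13 ⇒ 0x37007 (P1/RW1/US1/PS0)
  lvl1: tbl 0x37, slot 25 ⇒ 0x3A007 (P1/RW1/US1/PS0)
  lvl2: tbl 0x3A, slot 8 ⇒ 0x3E007 (P1/RW1/US1/PS0)
  lvl3: tbl 0x3E, slot 21 ⇒ 0x41007 (P1/RW1/US1/PS0)
  → PA=0x41D81  (4 entries read)
#1 VA=0xD0482C086A5 (r,kernel):
  lvl0: tbl 0x33, slot 26 ⇒ 0x44007 (P1/RW1/US1/PS0)
  lvl1: tbl 0x44, slot 18 ⇒ 0x48007 (P1/RW1/US1/PS0)
  lvl2: tbl 0x48, slot 22 ⇒ 0x49007 (P1/RW1/US1/PS0)
  lvl3: tbl 0x49, slot 8 ⇒ 0x4A007 (P1/RW1/US1/PS0)
  → PA=0x4A6A5  (4 entries read)
#2 VA=0xB0341A128A0 (r,kernel):
  lvl0: tbl 0x33, slot 22 ⇒ 0x4B007 (P1/RW1/US1/PS0)
  lvl1: tbl 0x4B, slot 13 ⇒ 0x4C007 (P1/RW1/US1/PS0)
  lvl2: tbl 0x4C, slot 13 ⇒ 0x4F007 (P1/RW1/US1/PS0)
  lvl3: tbl 0x4F, slot 18 ⇒ 0x52007 (P1/RW1/US1/PS0)
  → PA=0x528A0  (4 entries read)
#3 VA=0xF8782E117DF (r,kernel):
  lvl0: tbl 0x33, slot 31 ⇒ 0x56007 (P1/RW1/US1/PS0)
  lvl1: tbl 0x56, slot 30 ⇒ 0x5A007 (P1/RW1/US1/PS0)
  lvl2: tbl 0x5A, slot 23 ⇒ 0x5D007 (P1/RW1/US1/PS0)
  lvl3: tbl 0x5D, slot 17 ⇒ 0x78004 (P0/RW0/US1/PS0)
  ✗ PAGE_NOT_PRESENT  [4 reads]

Entries read for #0: 4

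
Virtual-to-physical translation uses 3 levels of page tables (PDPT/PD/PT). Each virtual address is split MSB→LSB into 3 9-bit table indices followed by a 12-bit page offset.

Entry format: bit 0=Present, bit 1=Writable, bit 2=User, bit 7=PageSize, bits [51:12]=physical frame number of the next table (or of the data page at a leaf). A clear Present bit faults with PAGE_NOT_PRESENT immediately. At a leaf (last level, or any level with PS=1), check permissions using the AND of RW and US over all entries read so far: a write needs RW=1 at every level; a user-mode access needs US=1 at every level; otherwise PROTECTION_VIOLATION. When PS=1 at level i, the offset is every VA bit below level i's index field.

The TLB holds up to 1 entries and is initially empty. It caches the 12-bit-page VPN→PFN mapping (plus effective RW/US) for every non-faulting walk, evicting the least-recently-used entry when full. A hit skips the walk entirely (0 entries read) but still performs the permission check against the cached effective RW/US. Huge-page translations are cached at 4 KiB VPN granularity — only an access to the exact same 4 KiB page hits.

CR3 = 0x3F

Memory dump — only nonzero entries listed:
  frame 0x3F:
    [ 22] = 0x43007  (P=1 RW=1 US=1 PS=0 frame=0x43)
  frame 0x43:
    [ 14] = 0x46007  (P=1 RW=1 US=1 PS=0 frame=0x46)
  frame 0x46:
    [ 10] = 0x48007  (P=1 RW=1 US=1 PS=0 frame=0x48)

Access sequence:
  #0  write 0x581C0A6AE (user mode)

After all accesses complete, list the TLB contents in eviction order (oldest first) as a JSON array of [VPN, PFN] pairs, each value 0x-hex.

Walk each access:
#0 VA=0x581C0A6AE (w,user):
  [0] read 0x3F idx=22: raw=0x43007 flags P=1 W=1 U=1 S=0
  [1] read 0x43 idx=14: raw=0x46007 flags P=1 W=1 U=1 S=0
  [2] read 0x46 idx=10: raw=0x48007 flags P=1 W=1 U=1 S=0
  ⇒ phys 0x486AE  [3 reads]

TLB: [["0x581C0A", "0x48"]]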